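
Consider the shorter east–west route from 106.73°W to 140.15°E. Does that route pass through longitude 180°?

Yes

Naïve |140.15 − -106.73| = 246.88° > 180°, so the shorter arc goes the other way round — across 180°.
Signed shortest Δλ = ((140.15 − -106.73 + 180) mod 360) − 180 = -113.12°.
Going west by 113.12° from -106.73° passes through 180° before reaching +140.15°.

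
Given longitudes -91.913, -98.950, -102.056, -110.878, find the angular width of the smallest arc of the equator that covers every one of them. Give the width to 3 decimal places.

18.965°

Sort the longitudes: -110.878°, -102.056°, -98.950°, -91.913°.
Eastward gaps between consecutive values (wrapping around): 8.822°, 3.106°, 7.037°, 341.035°.
Largest gap = 341.035° ⇒ minimal covering band is its complement: 360° − 341.035° = 18.965°.
Band runs from -110.878° eastward to -91.913°.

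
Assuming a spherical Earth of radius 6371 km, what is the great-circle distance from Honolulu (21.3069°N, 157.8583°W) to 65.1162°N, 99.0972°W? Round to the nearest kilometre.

Δλ = -99.0972 − -157.8583 = 58.7611°.
Δφ = 65.1162 − 21.3069 = 43.8093°.
a = sin²(Δφ/2) + cos φ₁ · cos φ₂ · sin²(Δλ/2) = 0.233533.
c = 2·atan2(√a, √(1−a)) = 1.00873 rad → d = 6371·c ≈ 6426.64 km.

6427 km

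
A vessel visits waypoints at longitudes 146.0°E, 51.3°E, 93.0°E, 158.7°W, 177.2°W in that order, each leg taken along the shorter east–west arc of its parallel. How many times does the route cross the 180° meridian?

1

Leg 1: +146.0° → +51.3°, shortest Δλ = -94.7° (west) — does not cross 180°.
Leg 2: +51.3° → +93.0°, shortest Δλ = 41.7° (east) — does not cross 180°.
Leg 3: +93.0° → -158.7°, shortest Δλ = 108.3° (east) — crosses 180°.
Leg 4: -158.7° → -177.2°, shortest Δλ = -18.5° (west) — does not cross 180°.
Total crossings: 1.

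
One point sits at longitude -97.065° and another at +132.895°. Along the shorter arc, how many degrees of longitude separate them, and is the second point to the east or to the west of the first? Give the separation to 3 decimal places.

Raw difference: 132.895 − -97.065 = 229.96°.
Normalise into (−180°, 180°]: 229.96° − 360° = -130.04°.
Negative ⇒ the second point lies to the west; separation 130.040°.

130.040° west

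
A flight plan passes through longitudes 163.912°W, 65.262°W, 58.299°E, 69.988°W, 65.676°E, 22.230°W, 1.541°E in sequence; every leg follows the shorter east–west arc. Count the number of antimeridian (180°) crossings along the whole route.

0

Leg 1: -163.912° → -65.262°, shortest Δλ = 98.65° (east) — does not cross 180°.
Leg 2: -65.262° → +58.299°, shortest Δλ = 123.561° (east) — does not cross 180°.
Leg 3: +58.299° → -69.988°, shortest Δλ = -128.287° (west) — does not cross 180°.
Leg 4: -69.988° → +65.676°, shortest Δλ = 135.664° (east) — does not cross 180°.
Leg 5: +65.676° → -22.230°, shortest Δλ = -87.906° (west) — does not cross 180°.
Leg 6: -22.230° → +1.541°, shortest Δλ = 23.771° (east) — does not cross 180°.
Total crossings: 0.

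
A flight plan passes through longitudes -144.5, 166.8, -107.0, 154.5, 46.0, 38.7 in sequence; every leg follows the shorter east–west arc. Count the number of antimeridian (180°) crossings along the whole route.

3

Leg 1: -144.5° → +166.8°, shortest Δλ = -48.7° (west) — crosses 180°.
Leg 2: +166.8° → -107.0°, shortest Δλ = 86.2° (east) — crosses 180°.
Leg 3: -107.0° → +154.5°, shortest Δλ = -98.5° (west) — crosses 180°.
Leg 4: +154.5° → +46.0°, shortest Δλ = -108.5° (west) — does not cross 180°.
Leg 5: +46.0° → +38.7°, shortest Δλ = -7.3° (west) — does not cross 180°.
Total crossings: 3.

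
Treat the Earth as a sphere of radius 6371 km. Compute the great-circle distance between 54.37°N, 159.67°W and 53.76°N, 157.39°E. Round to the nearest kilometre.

Δλ = 157.39 − -159.67 = 317.06°; wrapped into (−180°, 180°]: -42.94°.
Δφ = 53.76 − 54.37 = -0.61°.
a = sin²(Δφ/2) + cos φ₁ · cos φ₂ · sin²(Δλ/2) = 0.046164.
c = 2·atan2(√a, √(1−a)) = 0.43309 rad → d = 6371·c ≈ 2759.24 km.

2759 km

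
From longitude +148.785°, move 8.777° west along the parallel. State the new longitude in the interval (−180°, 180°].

+140.008°

Start at +148.785°; shift −8.777° → +140.008°.
+140.008° already lies in (−180°, 180°].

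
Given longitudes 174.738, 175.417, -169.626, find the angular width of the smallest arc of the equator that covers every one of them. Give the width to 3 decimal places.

15.636°

Sort the longitudes: -169.626°, +174.738°, +175.417°.
Eastward gaps between consecutive values (wrapping around): 344.364°, 0.679°, 14.957°.
Largest gap = 344.364° ⇒ minimal covering band is its complement: 360° − 344.364° = 15.636°.
Band runs from +174.738° eastward to -169.626°, crossing the antimeridian.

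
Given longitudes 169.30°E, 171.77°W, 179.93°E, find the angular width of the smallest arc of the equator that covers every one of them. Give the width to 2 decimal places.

18.93°

Sort the longitudes: -171.77°, +169.30°, +179.93°.
Eastward gaps between consecutive values (wrapping around): 341.07°, 10.63°, 8.30°.
Largest gap = 341.07° ⇒ minimal covering band is its complement: 360° − 341.07° = 18.93°.
Band runs from +169.30° eastward to -171.77°, crossing the antimeridian.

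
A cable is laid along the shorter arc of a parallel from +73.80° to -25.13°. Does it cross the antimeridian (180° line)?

Signed shortest Δλ = ((-25.13 − 73.80 + 180) mod 360) − 180 = -98.93°.
Going west by 98.93° from +73.80° reaches -25.13° without touching 180°.

No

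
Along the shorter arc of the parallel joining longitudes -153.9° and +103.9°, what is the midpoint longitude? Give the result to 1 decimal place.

Signed shortest Δλ from -153.9° to +103.9° is -102.2°.
Midpoint longitude = -153.9° + (-102.2°)/2 = -153.9° − 51.1° = -205.0°.
Normalise into (−180°, 180°]: +155.0°.
(The naïve average (-153.9 + +103.9)/2 = -25.0° is on the wrong side of the globe.)

+155.0°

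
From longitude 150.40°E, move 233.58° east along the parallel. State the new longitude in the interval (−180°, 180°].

23.98°E

Start at +150.40°; shift +233.58° → +383.98°.
+383.98° lies outside (−180°, 180°]; subtract 360° → +23.98°.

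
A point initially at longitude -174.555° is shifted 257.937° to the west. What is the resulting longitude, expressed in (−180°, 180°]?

-72.492°

Start at -174.555°; shift −257.937° → -432.492°.
-432.492° lies outside (−180°, 180°]; add 360° → -72.492°.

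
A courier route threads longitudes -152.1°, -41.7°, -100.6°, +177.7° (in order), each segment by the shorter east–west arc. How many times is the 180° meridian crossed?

1

Leg 1: -152.1° → -41.7°, shortest Δλ = 110.4° (east) — does not cross 180°.
Leg 2: -41.7° → -100.6°, shortest Δλ = -58.9° (west) — does not cross 180°.
Leg 3: -100.6° → +177.7°, shortest Δλ = -81.7° (west) — crosses 180°.
Total crossings: 1.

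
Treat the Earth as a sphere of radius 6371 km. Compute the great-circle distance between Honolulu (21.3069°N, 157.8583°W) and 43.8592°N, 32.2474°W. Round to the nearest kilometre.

Δλ = -32.2474 − -157.8583 = 125.6109°.
Δφ = 43.8592 − 21.3069 = 22.5523°.
a = sin²(Δφ/2) + cos φ₁ · cos φ₂ · sin²(Δλ/2) = 0.569690.
c = 2·atan2(√a, √(1−a)) = 1.71063 rad → d = 6371·c ≈ 10898.43 km.

10898 km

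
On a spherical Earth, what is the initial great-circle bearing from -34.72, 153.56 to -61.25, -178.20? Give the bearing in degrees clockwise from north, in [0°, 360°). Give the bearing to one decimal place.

154.6°

Δλ = -178.20 − 153.56 = -331.76°; wrapped into (−180°, 180°]: 28.24°.
θ = atan2( sin Δλ · cos φ₂ , cos φ₁ · sin φ₂ − sin φ₁ · cos φ₂ · cos Δλ )
  = atan2(0.22759, -0.47927) = 154.599° → normalised to [0°, 360°): 154.599°.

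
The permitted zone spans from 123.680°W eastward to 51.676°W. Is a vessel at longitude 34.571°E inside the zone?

Band width going east from -123.680° to -51.676°: ((-51.676 − -123.680) mod 360) = 72.004°.
Offset of +34.571° east of the west edge: ((34.571 − -123.680) mod 360) = 158.251°.
158.251° > 72.004° ⇒ outside.

No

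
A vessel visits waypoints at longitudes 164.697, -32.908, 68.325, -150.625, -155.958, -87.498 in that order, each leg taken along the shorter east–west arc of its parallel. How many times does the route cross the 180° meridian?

2

Leg 1: +164.697° → -32.908°, shortest Δλ = 162.395° (east) — crosses 180°.
Leg 2: -32.908° → +68.325°, shortest Δλ = 101.233° (east) — does not cross 180°.
Leg 3: +68.325° → -150.625°, shortest Δλ = 141.05° (east) — crosses 180°.
Leg 4: -150.625° → -155.958°, shortest Δλ = -5.333° (west) — does not cross 180°.
Leg 5: -155.958° → -87.498°, shortest Δλ = 68.46° (east) — does not cross 180°.
Total crossings: 2.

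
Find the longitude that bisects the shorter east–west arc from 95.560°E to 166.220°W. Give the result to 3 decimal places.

Signed shortest Δλ from +95.560° to -166.220° is +98.220°.
Midpoint longitude = +95.560° + (+98.220°)/2 = +95.560° + 49.110° = +144.670°.
(The naïve average (+95.560 + -166.220)/2 = -35.33° is on the wrong side of the globe.)

144.670°E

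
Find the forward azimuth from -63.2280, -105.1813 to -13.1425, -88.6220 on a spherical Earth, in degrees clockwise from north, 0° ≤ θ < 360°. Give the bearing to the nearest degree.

21°

Δλ = -88.6220 − -105.1813 = 16.5593°.
θ = atan2( sin Δλ · cos φ₂ , cos φ₁ · sin φ₂ − sin φ₁ · cos φ₂ · cos Δλ )
  = atan2(0.27754, 0.73094) = 20.792° → normalised to [0°, 360°): 20.792°.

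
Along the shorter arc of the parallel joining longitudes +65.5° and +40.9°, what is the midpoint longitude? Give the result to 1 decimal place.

Signed shortest Δλ from +65.5° to +40.9° is -24.6°.
Midpoint longitude = +65.5° + (-24.6°)/2 = +65.5° − 12.3° = +53.2°.

+53.2°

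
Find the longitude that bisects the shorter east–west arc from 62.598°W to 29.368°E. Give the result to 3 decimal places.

16.615°W

Signed shortest Δλ from -62.598° to +29.368° is +91.966°.
Midpoint longitude = -62.598° + (+91.966°)/2 = -62.598° + 45.983° = -16.615°.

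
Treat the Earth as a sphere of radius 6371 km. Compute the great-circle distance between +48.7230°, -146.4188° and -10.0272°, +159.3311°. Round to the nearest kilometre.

Δλ = 159.3311 − -146.4188 = 305.7499°; wrapped into (−180°, 180°]: -54.2501°.
Δφ = -10.0272 − 48.7230 = -58.7502°.
a = sin²(Δφ/2) + cos φ₁ · cos φ₂ · sin²(Δλ/2) = 0.375656.
c = 2·atan2(√a, √(1−a)) = 1.31947 rad → d = 6371·c ≈ 8406.35 km.

8406 km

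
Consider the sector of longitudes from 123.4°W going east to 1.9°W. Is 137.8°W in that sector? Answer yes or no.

No

Band width going east from -123.4° to -1.9°: ((-1.9 − -123.4) mod 360) = 121.5°.
Offset of -137.8° east of the west edge: ((-137.8 − -123.4) mod 360) = 345.6°.
345.6° > 121.5° ⇒ outside.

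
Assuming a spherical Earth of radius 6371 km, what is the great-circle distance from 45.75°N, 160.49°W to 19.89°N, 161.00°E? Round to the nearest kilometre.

Δλ = 161.00 − -160.49 = 321.49°; wrapped into (−180°, 180°]: -38.51°.
Δφ = 19.89 − 45.75 = -25.86°.
a = sin²(Δφ/2) + cos φ₁ · cos φ₂ · sin²(Δλ/2) = 0.121427.
c = 2·atan2(√a, √(1−a)) = 0.71186 rad → d = 6371·c ≈ 4535.28 km.

4535 km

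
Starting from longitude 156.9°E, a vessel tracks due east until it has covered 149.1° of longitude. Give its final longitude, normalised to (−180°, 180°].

54.0°W

Start at +156.9°; shift +149.1° → +306.0°.
+306.0° lies outside (−180°, 180°]; subtract 360° → -54.0°.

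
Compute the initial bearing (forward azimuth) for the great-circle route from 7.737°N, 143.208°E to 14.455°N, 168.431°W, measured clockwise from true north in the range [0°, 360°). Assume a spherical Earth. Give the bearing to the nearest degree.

77°

Δλ = -168.431 − 143.208 = -311.639°; wrapped into (−180°, 180°]: 48.361°.
θ = atan2( sin Δλ · cos φ₂ , cos φ₁ · sin φ₂ − sin φ₁ · cos φ₂ · cos Δλ )
  = atan2(0.72369, 0.16073) = 77.478° → normalised to [0°, 360°): 77.478°.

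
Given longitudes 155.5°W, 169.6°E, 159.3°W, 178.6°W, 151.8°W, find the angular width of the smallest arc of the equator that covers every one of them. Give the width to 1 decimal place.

38.6°

Sort the longitudes: -178.6°, -159.3°, -155.5°, -151.8°, +169.6°.
Eastward gaps between consecutive values (wrapping around): 19.3°, 3.8°, 3.7°, 321.4°, 11.8°.
Largest gap = 321.4° ⇒ minimal covering band is its complement: 360° − 321.4° = 38.6°.
Band runs from +169.6° eastward to -151.8°, crossing the antimeridian.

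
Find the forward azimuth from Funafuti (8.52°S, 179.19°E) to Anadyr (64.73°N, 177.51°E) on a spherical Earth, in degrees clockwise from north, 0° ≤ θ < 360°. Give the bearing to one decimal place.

Δλ = 177.51 − 179.19 = -1.68°.
θ = atan2( sin Δλ · cos φ₂ , cos φ₁ · sin φ₂ − sin φ₁ · cos φ₂ · cos Δλ )
  = atan2(-0.01252, 0.95754) = -0.749° → normalised to [0°, 360°): 359.251°.

359.3°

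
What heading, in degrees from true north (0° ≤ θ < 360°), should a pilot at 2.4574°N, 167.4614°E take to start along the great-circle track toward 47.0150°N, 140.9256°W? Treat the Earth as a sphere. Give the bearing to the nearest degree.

Δλ = -140.9256 − 167.4614 = -308.3870°; wrapped into (−180°, 180°]: 51.6130°.
θ = atan2( sin Δλ · cos φ₂ , cos φ₁ · sin φ₂ − sin φ₁ · cos φ₂ · cos Δλ )
  = atan2(0.53442, 0.71271) = 36.864° → normalised to [0°, 360°): 36.864°.

37°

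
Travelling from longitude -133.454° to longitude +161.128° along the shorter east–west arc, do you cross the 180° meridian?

Naïve |161.128 − -133.454| = 294.582° > 180°, so the shorter arc goes the other way round — across 180°.
Signed shortest Δλ = ((161.128 − -133.454 + 180) mod 360) − 180 = -65.418°.
Going west by 65.418° from -133.454° passes through 180° before reaching +161.128°.

Yes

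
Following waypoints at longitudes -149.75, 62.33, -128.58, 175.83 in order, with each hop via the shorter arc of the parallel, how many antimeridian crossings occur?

Leg 1: -149.75° → +62.33°, shortest Δλ = -147.92° (west) — crosses 180°.
Leg 2: +62.33° → -128.58°, shortest Δλ = 169.09° (east) — crosses 180°.
Leg 3: -128.58° → +175.83°, shortest Δλ = -55.59° (west) — crosses 180°.
Total crossings: 3.

3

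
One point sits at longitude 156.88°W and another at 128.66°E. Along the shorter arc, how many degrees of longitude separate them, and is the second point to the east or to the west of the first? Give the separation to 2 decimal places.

Raw difference: 128.66 − -156.88 = 285.54°.
Normalise into (−180°, 180°]: 285.54° − 360° = -74.46°.
Negative ⇒ the second point lies to the west; separation 74.46°.

74.46° west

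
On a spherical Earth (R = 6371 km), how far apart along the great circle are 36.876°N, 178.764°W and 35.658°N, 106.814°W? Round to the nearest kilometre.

Δλ = -106.814 − -178.764 = 71.950°.
Δφ = 35.658 − 36.876 = -1.218°.
a = sin²(Δφ/2) + cos φ₁ · cos φ₂ · sin²(Δλ/2) = 0.224398.
c = 2·atan2(√a, √(1−a)) = 0.98699 rad → d = 6371·c ≈ 6288.11 km.

6288 km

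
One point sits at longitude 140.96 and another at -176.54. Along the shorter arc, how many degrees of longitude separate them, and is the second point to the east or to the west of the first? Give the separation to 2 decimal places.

42.50° east

Raw difference: -176.54 − 140.96 = -317.5°.
Normalise into (−180°, 180°]: -317.5° + 360° = 42.5°.
Positive ⇒ the second point lies to the east; separation 42.50°.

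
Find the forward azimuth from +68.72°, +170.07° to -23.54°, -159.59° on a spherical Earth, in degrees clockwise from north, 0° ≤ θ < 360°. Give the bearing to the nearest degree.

Δλ = -159.59 − 170.07 = -329.66°; wrapped into (−180°, 180°]: 30.34°.
θ = atan2( sin Δλ · cos φ₂ , cos φ₁ · sin φ₂ − sin φ₁ · cos φ₂ · cos Δλ )
  = atan2(0.46309, -0.88222) = 152.304° → normalised to [0°, 360°): 152.304°.

152°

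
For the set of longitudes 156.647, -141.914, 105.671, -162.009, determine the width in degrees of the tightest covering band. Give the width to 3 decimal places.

112.415°

Sort the longitudes: -162.009°, -141.914°, +105.671°, +156.647°.
Eastward gaps between consecutive values (wrapping around): 20.095°, 247.585°, 50.976°, 41.344°.
Largest gap = 247.585° ⇒ minimal covering band is its complement: 360° − 247.585° = 112.415°.
Band runs from +105.671° eastward to -141.914°, crossing the antimeridian.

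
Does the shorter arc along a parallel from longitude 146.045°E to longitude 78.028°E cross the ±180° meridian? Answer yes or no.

No

Signed shortest Δλ = ((78.028 − 146.045 + 180) mod 360) − 180 = -68.017°.
Going west by 68.017° from +146.045° reaches +78.028° without touching 180°.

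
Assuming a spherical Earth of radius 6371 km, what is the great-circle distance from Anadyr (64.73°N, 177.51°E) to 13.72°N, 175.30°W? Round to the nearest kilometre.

5699 km

Δλ = -175.30 − 177.51 = -352.81°; wrapped into (−180°, 180°]: 7.19°.
Δφ = 13.72 − 64.73 = -51.01°.
a = sin²(Δφ/2) + cos φ₁ · cos φ₂ · sin²(Δλ/2) = 0.187038.
c = 2·atan2(√a, √(1−a)) = 0.89448 rad → d = 6371·c ≈ 5698.74 km.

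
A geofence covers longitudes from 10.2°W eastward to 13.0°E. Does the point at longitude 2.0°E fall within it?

Band width going east from -10.2° to +13.0°: ((13.0 − -10.2) mod 360) = 23.2°.
Offset of +2.0° east of the west edge: ((2.0 − -10.2) mod 360) = 12.2°.
12.2° ≤ 23.2° ⇒ inside.

Yes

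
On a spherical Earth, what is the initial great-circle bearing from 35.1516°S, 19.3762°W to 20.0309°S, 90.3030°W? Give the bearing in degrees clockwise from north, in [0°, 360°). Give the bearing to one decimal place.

263.4°

Δλ = -90.3030 − -19.3762 = -70.9268°.
θ = atan2( sin Δλ · cos φ₂ , cos φ₁ · sin φ₂ − sin φ₁ · cos φ₂ · cos Δλ )
  = atan2(-0.88793, -0.10330) = -96.636° → normalised to [0°, 360°): 263.364°.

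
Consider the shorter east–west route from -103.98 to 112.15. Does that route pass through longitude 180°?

Naïve |112.15 − -103.98| = 216.13° > 180°, so the shorter arc goes the other way round — across 180°.
Signed shortest Δλ = ((112.15 − -103.98 + 180) mod 360) − 180 = -143.87°.
Going west by 143.87° from -103.98° passes through 180° before reaching +112.15°.

Yes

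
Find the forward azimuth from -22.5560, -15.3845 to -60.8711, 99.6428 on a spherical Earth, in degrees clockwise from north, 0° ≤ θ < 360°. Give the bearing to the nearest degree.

154°

Δλ = 99.6428 − -15.3845 = 115.0273°.
θ = atan2( sin Δλ · cos φ₂ , cos φ₁ · sin φ₂ − sin φ₁ · cos φ₂ · cos Δλ )
  = atan2(0.44107, -0.88570) = 153.527° → normalised to [0°, 360°): 153.527°.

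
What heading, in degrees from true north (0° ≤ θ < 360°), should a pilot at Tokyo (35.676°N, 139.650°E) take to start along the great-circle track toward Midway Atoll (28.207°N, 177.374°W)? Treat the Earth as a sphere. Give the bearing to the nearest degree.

Δλ = -177.374 − 139.650 = -317.024°; wrapped into (−180°, 180°]: 42.976°.
θ = atan2( sin Δλ · cos φ₂ , cos φ₁ · sin φ₂ − sin φ₁ · cos φ₂ · cos Δλ )
  = atan2(0.60074, 0.00793) = 89.243° → normalised to [0°, 360°): 89.243°.

89°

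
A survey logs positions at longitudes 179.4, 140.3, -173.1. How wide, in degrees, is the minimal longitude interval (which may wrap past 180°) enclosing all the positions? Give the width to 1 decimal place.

46.6°

Sort the longitudes: -173.1°, +140.3°, +179.4°.
Eastward gaps between consecutive values (wrapping around): 313.4°, 39.1°, 7.5°.
Largest gap = 313.4° ⇒ minimal covering band is its complement: 360° − 313.4° = 46.6°.
Band runs from +140.3° eastward to -173.1°, crossing the antimeridian.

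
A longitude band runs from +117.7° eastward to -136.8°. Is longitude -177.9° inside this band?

Yes

Band width going east from +117.7° to -136.8°: ((-136.8 − 117.7) mod 360) = 105.5°.
Offset of -177.9° east of the west edge: ((-177.9 − 117.7) mod 360) = 64.4°.
64.4° ≤ 105.5° ⇒ inside.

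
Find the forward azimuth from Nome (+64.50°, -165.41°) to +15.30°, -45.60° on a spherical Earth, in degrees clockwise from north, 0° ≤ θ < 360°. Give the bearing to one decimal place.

Δλ = -45.60 − -165.41 = 119.81°.
θ = atan2( sin Δλ · cos φ₂ , cos φ₁ · sin φ₂ − sin φ₁ · cos φ₂ · cos Δλ )
  = atan2(0.83693, 0.54640) = 56.861° → normalised to [0°, 360°): 56.861°.

56.9°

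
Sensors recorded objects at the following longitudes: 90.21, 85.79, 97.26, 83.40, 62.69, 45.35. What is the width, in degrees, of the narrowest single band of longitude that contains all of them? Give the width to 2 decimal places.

Sort the longitudes: +45.35°, +62.69°, +83.40°, +85.79°, +90.21°, +97.26°.
Eastward gaps between consecutive values (wrapping around): 17.34°, 20.71°, 2.39°, 4.42°, 7.05°, 308.09°.
Largest gap = 308.09° ⇒ minimal covering band is its complement: 360° − 308.09° = 51.91°.
Band runs from +45.35° eastward to +97.26°.

51.91°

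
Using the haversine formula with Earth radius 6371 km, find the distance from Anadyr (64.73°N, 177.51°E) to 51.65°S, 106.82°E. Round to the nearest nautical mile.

Δλ = 106.82 − 177.51 = -70.69°.
Δφ = -51.65 − 64.73 = -116.38°.
a = sin²(Δφ/2) + cos φ₁ · cos φ₂ · sin²(Δλ/2) = 0.810802.
c = 2·atan2(√a, √(1−a)) = 2.24158 rad → d = 6371·c ≈ 14281.13 km ≈ 7711.19 nmi.

7711 nmi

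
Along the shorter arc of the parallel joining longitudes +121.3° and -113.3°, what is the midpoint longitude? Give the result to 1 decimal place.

-176.0°

Signed shortest Δλ from +121.3° to -113.3° is +125.4°.
Midpoint longitude = +121.3° + (+125.4°)/2 = +121.3° + 62.7° = +184.0°.
Normalise into (−180°, 180°]: -176.0°.
(The naïve average (+121.3 + -113.3)/2 = 4.0° is on the wrong side of the globe.)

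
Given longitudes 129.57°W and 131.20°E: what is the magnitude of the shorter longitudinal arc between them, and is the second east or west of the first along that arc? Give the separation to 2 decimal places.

99.23° west

Raw difference: 131.20 − -129.57 = 260.77°.
Normalise into (−180°, 180°]: 260.77° − 360° = -99.23°.
Negative ⇒ the second point lies to the west; separation 99.23°.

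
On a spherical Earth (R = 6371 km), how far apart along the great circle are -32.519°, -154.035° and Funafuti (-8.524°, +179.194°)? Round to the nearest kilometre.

Δλ = 179.194 − -154.035 = 333.229°; wrapped into (−180°, 180°]: -26.771°.
Δφ = -8.524 − -32.519 = 23.995°.
a = sin²(Δφ/2) + cos φ₁ · cos φ₂ · sin²(Δλ/2) = 0.087901.
c = 2·atan2(√a, √(1−a)) = 0.60201 rad → d = 6371·c ≈ 3835.41 km.

3835 km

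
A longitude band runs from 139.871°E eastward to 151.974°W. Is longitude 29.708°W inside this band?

Band width going east from +139.871° to -151.974°: ((-151.974 − 139.871) mod 360) = 68.155°.
Offset of -29.708° east of the west edge: ((-29.708 − 139.871) mod 360) = 190.421°.
190.421° > 68.155° ⇒ outside.

No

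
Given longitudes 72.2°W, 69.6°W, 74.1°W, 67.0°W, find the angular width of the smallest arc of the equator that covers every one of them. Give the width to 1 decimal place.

7.1°

Sort the longitudes: -74.1°, -72.2°, -69.6°, -67.0°.
Eastward gaps between consecutive values (wrapping around): 1.9°, 2.6°, 2.6°, 352.9°.
Largest gap = 352.9° ⇒ minimal covering band is its complement: 360° − 352.9° = 7.1°.
Band runs from -74.1° eastward to -67.0°.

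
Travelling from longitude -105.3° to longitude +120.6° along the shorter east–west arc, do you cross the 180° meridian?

Yes

Naïve |120.6 − -105.3| = 225.9° > 180°, so the shorter arc goes the other way round — across 180°.
Signed shortest Δλ = ((120.6 − -105.3 + 180) mod 360) − 180 = -134.1°.
Going west by 134.1° from -105.3° passes through 180° before reaching +120.6°.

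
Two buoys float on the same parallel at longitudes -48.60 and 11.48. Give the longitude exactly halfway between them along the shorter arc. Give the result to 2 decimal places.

-18.56°

Signed shortest Δλ from -48.60° to +11.48° is +60.08°.
Midpoint longitude = -48.60° + (+60.08°)/2 = -48.60° + 30.04° = -18.56°.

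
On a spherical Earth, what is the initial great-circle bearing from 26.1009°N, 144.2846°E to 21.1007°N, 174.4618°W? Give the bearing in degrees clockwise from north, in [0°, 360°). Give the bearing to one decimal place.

Δλ = -174.4618 − 144.2846 = -318.7464°; wrapped into (−180°, 180°]: 41.2536°.
θ = atan2( sin Δλ · cos φ₂ , cos φ₁ · sin φ₂ − sin φ₁ · cos φ₂ · cos Δλ )
  = atan2(0.61518, 0.01472) = 88.630° → normalised to [0°, 360°): 88.630°.

88.6°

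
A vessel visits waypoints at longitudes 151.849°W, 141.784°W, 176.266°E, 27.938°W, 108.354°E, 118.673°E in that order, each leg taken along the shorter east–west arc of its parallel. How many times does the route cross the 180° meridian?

2

Leg 1: -151.849° → -141.784°, shortest Δλ = 10.065° (east) — does not cross 180°.
Leg 2: -141.784° → +176.266°, shortest Δλ = -41.95° (west) — crosses 180°.
Leg 3: +176.266° → -27.938°, shortest Δλ = 155.796° (east) — crosses 180°.
Leg 4: -27.938° → +108.354°, shortest Δλ = 136.292° (east) — does not cross 180°.
Leg 5: +108.354° → +118.673°, shortest Δλ = 10.319° (east) — does not cross 180°.
Total crossings: 2.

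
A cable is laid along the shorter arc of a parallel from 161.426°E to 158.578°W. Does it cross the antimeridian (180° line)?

Yes

Naïve |-158.578 − 161.426| = 320.004° > 180°, so the shorter arc goes the other way round — across 180°.
Signed shortest Δλ = ((-158.578 − 161.426 + 180) mod 360) − 180 = 39.996°.
Going east by 39.996° from +161.426° passes through 180° before reaching -158.578°.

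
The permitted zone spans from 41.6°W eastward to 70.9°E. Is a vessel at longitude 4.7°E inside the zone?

Band width going east from -41.6° to +70.9°: ((70.9 − -41.6) mod 360) = 112.5°.
Offset of +4.7° east of the west edge: ((4.7 − -41.6) mod 360) = 46.3°.
46.3° ≤ 112.5° ⇒ inside.

Yes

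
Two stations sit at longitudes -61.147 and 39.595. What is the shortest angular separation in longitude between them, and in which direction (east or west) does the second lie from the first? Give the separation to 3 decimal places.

Raw difference: 39.595 − -61.147 = 100.742°.
Normalise into (−180°, 180°]: 100.742° stays 100.742°.
Positive ⇒ the second point lies to the east; separation 100.742°.

100.742° east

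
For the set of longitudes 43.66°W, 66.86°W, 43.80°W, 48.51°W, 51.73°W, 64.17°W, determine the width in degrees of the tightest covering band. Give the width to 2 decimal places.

23.20°

Sort the longitudes: -66.86°, -64.17°, -51.73°, -48.51°, -43.80°, -43.66°.
Eastward gaps between consecutive values (wrapping around): 2.69°, 12.44°, 3.22°, 4.71°, 0.14°, 336.80°.
Largest gap = 336.80° ⇒ minimal covering band is its complement: 360° − 336.80° = 23.20°.
Band runs from -66.86° eastward to -43.66°.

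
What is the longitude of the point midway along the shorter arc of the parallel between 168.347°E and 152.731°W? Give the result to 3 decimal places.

172.192°W

Signed shortest Δλ from +168.347° to -152.731° is +38.922°.
Midpoint longitude = +168.347° + (+38.922°)/2 = +168.347° + 19.461° = +187.808°.
Normalise into (−180°, 180°]: -172.192°.
(The naïve average (+168.347 + -152.731)/2 = 7.808° is on the wrong side of the globe.)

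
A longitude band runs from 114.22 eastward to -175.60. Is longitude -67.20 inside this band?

No

Band width going east from +114.22° to -175.60°: ((-175.60 − 114.22) mod 360) = 70.18°.
Offset of -67.20° east of the west edge: ((-67.20 − 114.22) mod 360) = 178.58°.
178.58° > 70.18° ⇒ outside.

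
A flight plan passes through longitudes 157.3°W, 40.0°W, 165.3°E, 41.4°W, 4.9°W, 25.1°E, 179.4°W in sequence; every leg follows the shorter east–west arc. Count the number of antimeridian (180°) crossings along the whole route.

Leg 1: -157.3° → -40.0°, shortest Δλ = 117.3° (east) — does not cross 180°.
Leg 2: -40.0° → +165.3°, shortest Δλ = -154.7° (west) — crosses 180°.
Leg 3: +165.3° → -41.4°, shortest Δλ = 153.3° (east) — crosses 180°.
Leg 4: -41.4° → -4.9°, shortest Δλ = 36.5° (east) — does not cross 180°.
Leg 5: -4.9° → +25.1°, shortest Δλ = 30.0° (east) — does not cross 180°.
Leg 6: +25.1° → -179.4°, shortest Δλ = 155.5° (east) — crosses 180°.
Total crossings: 3.

3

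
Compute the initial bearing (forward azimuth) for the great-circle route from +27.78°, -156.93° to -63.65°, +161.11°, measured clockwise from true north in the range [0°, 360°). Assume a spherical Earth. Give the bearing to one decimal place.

Δλ = 161.11 − -156.93 = 318.04°; wrapped into (−180°, 180°]: -41.96°.
θ = atan2( sin Δλ · cos φ₂ , cos φ₁ · sin φ₂ − sin φ₁ · cos φ₂ · cos Δλ )
  = atan2(-0.29677, -0.94665) = -162.594° → normalised to [0°, 360°): 197.406°.

197.4°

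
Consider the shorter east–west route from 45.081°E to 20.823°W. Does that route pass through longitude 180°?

Signed shortest Δλ = ((-20.823 − 45.081 + 180) mod 360) − 180 = -65.904°.
Going west by 65.904° from +45.081° reaches -20.823° without touching 180°.

No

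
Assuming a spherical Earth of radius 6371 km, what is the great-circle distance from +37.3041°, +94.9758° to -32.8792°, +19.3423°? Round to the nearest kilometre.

Δλ = 19.3423 − 94.9758 = -75.6335°.
Δφ = -32.8792 − 37.3041 = -70.1833°.
a = sin²(Δφ/2) + cos φ₁ · cos φ₂ · sin²(Δλ/2) = 0.581627.
c = 2·atan2(√a, √(1−a)) = 1.73478 rad → d = 6371·c ≈ 11052.31 km.

11052 km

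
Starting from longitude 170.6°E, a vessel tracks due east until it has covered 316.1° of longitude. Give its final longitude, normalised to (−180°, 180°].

Start at +170.6°; shift +316.1° → +486.7°.
+486.7° lies outside (−180°, 180°]; subtract 360° → +126.7°.

126.7°E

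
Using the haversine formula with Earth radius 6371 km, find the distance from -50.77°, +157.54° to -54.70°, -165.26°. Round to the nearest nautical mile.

Δλ = -165.26 − 157.54 = -322.80°; wrapped into (−180°, 180°]: 37.20°.
Δφ = -54.70 − -50.77 = -3.93°.
a = sin²(Δφ/2) + cos φ₁ · cos φ₂ · sin²(Δλ/2) = 0.038356.
c = 2·atan2(√a, √(1−a)) = 0.39424 rad → d = 6371·c ≈ 2511.70 km ≈ 1356.21 nmi.

1356 nmi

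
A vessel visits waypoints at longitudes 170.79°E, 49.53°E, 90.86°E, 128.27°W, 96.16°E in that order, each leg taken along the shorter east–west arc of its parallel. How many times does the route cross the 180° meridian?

Leg 1: +170.79° → +49.53°, shortest Δλ = -121.26° (west) — does not cross 180°.
Leg 2: +49.53° → +90.86°, shortest Δλ = 41.33° (east) — does not cross 180°.
Leg 3: +90.86° → -128.27°, shortest Δλ = 140.87° (east) — crosses 180°.
Leg 4: -128.27° → +96.16°, shortest Δλ = -135.57° (west) — crosses 180°.
Total crossings: 2.

2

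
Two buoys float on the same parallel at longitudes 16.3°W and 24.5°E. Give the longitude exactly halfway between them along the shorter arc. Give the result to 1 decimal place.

4.1°E

Signed shortest Δλ from -16.3° to +24.5° is +40.8°.
Midpoint longitude = -16.3° + (+40.8°)/2 = -16.3° + 20.4° = +4.1°.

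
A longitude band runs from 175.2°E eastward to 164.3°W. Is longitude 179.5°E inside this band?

Band width going east from +175.2° to -164.3°: ((-164.3 − 175.2) mod 360) = 20.5°.
Offset of +179.5° east of the west edge: ((179.5 − 175.2) mod 360) = 4.3°.
4.3° ≤ 20.5° ⇒ inside.

Yes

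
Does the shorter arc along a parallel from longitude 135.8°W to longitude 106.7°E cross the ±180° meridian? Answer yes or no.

Naïve |106.7 − -135.8| = 242.5° > 180°, so the shorter arc goes the other way round — across 180°.
Signed shortest Δλ = ((106.7 − -135.8 + 180) mod 360) − 180 = -117.5°.
Going west by 117.5° from -135.8° passes through 180° before reaching +106.7°.

Yes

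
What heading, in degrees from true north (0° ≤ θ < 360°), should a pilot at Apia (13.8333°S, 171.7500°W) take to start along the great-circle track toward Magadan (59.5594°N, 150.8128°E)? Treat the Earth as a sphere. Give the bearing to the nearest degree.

342°

Δλ = 150.8128 − -171.7500 = 322.5628°; wrapped into (−180°, 180°]: -37.4372°.
θ = atan2( sin Δλ · cos φ₂ , cos φ₁ · sin φ₂ − sin φ₁ · cos φ₂ · cos Δλ )
  = atan2(-0.30799, 0.93333) = -18.262° → normalised to [0°, 360°): 341.738°.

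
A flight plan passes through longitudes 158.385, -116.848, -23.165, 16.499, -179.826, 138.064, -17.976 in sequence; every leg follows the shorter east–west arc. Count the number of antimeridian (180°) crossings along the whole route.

3

Leg 1: +158.385° → -116.848°, shortest Δλ = 84.767° (east) — crosses 180°.
Leg 2: -116.848° → -23.165°, shortest Δλ = 93.683° (east) — does not cross 180°.
Leg 3: -23.165° → +16.499°, shortest Δλ = 39.664° (east) — does not cross 180°.
Leg 4: +16.499° → -179.826°, shortest Δλ = 163.675° (east) — crosses 180°.
Leg 5: -179.826° → +138.064°, shortest Δλ = -42.11° (west) — crosses 180°.
Leg 6: +138.064° → -17.976°, shortest Δλ = -156.04° (west) — does not cross 180°.
Total crossings: 3.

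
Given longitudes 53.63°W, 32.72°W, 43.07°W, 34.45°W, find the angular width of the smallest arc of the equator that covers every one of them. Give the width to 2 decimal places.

20.91°

Sort the longitudes: -53.63°, -43.07°, -34.45°, -32.72°.
Eastward gaps between consecutive values (wrapping around): 10.56°, 8.62°, 1.73°, 339.09°.
Largest gap = 339.09° ⇒ minimal covering band is its complement: 360° − 339.09° = 20.91°.
Band runs from -53.63° eastward to -32.72°.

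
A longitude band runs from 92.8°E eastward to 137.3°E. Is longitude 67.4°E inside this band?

No

Band width going east from +92.8° to +137.3°: ((137.3 − 92.8) mod 360) = 44.5°.
Offset of +67.4° east of the west edge: ((67.4 − 92.8) mod 360) = 334.6°.
334.6° > 44.5° ⇒ outside.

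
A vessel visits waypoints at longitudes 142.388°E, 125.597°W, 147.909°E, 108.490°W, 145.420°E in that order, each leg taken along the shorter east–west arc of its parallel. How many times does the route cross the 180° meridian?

Leg 1: +142.388° → -125.597°, shortest Δλ = 92.015° (east) — crosses 180°.
Leg 2: -125.597° → +147.909°, shortest Δλ = -86.494° (west) — crosses 180°.
Leg 3: +147.909° → -108.490°, shortest Δλ = 103.601° (east) — crosses 180°.
Leg 4: -108.490° → +145.420°, shortest Δλ = -106.09° (west) — crosses 180°.
Total crossings: 4.

4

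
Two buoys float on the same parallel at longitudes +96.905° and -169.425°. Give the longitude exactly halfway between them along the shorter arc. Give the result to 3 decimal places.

Signed shortest Δλ from +96.905° to -169.425° is +93.670°.
Midpoint longitude = +96.905° + (+93.670°)/2 = +96.905° + 46.835° = +143.740°.
(The naïve average (+96.905 + -169.425)/2 = -36.26° is on the wrong side of the globe.)

+143.740°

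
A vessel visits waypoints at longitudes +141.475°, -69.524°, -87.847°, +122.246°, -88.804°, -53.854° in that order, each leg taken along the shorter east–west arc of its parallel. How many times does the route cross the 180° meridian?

3

Leg 1: +141.475° → -69.524°, shortest Δλ = 149.001° (east) — crosses 180°.
Leg 2: -69.524° → -87.847°, shortest Δλ = -18.323° (west) — does not cross 180°.
Leg 3: -87.847° → +122.246°, shortest Δλ = -149.907° (west) — crosses 180°.
Leg 4: +122.246° → -88.804°, shortest Δλ = 148.95° (east) — crosses 180°.
Leg 5: -88.804° → -53.854°, shortest Δλ = 34.95° (east) — does not cross 180°.
Total crossings: 3.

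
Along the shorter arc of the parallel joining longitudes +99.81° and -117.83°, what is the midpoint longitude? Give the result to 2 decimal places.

+170.99°

Signed shortest Δλ from +99.81° to -117.83° is +142.36°.
Midpoint longitude = +99.81° + (+142.36°)/2 = +99.81° + 71.18° = +170.99°.
(The naïve average (+99.81 + -117.83)/2 = -9.01° is on the wrong side of the globe.)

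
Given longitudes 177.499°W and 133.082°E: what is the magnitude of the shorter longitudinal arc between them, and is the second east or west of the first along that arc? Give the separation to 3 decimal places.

Raw difference: 133.082 − -177.499 = 310.581°.
Normalise into (−180°, 180°]: 310.581° − 360° = -49.419°.
Negative ⇒ the second point lies to the west; separation 49.419°.

49.419° west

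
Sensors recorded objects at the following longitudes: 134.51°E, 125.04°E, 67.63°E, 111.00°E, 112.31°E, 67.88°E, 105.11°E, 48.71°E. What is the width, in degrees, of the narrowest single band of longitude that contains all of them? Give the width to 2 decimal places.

85.80°

Sort the longitudes: +48.71°, +67.63°, +67.88°, +105.11°, +111.00°, +112.31°, +125.04°, +134.51°.
Eastward gaps between consecutive values (wrapping around): 18.92°, 0.25°, 37.23°, 5.89°, 1.31°, 12.73°, 9.47°, 274.20°.
Largest gap = 274.20° ⇒ minimal covering band is its complement: 360° − 274.20° = 85.80°.
Band runs from +48.71° eastward to +134.51°.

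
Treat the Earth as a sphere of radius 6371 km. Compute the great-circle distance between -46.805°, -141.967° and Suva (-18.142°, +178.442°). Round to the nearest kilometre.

Δλ = 178.442 − -141.967 = 320.409°; wrapped into (−180°, 180°]: -39.591°.
Δφ = -18.142 − -46.805 = 28.663°.
a = sin²(Δφ/2) + cos φ₁ · cos φ₂ · sin²(Δλ/2) = 0.135875.
c = 2·atan2(√a, √(1−a)) = 0.75503 rad → d = 6371·c ≈ 4810.30 km.

4810 km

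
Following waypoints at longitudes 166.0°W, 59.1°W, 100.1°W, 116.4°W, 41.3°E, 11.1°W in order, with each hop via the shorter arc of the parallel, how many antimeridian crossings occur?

Leg 1: -166.0° → -59.1°, shortest Δλ = 106.9° (east) — does not cross 180°.
Leg 2: -59.1° → -100.1°, shortest Δλ = -41.0° (west) — does not cross 180°.
Leg 3: -100.1° → -116.4°, shortest Δλ = -16.3° (west) — does not cross 180°.
Leg 4: -116.4° → +41.3°, shortest Δλ = 157.7° (east) — does not cross 180°.
Leg 5: +41.3° → -11.1°, shortest Δλ = -52.4° (west) — does not cross 180°.
Total crossings: 0.

0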